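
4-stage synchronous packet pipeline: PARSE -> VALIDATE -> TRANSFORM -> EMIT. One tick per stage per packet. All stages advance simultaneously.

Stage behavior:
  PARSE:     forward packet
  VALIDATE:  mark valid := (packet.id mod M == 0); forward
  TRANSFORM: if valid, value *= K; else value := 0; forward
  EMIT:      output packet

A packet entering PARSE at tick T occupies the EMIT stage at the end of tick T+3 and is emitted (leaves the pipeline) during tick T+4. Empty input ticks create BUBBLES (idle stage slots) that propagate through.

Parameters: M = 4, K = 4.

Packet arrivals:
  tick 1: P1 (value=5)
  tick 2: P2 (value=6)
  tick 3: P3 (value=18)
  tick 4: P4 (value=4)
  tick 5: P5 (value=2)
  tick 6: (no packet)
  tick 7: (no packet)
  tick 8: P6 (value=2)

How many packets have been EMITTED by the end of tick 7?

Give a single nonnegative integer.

Tick 1: [PARSE:P1(v=5,ok=F), VALIDATE:-, TRANSFORM:-, EMIT:-] out:-; in:P1
Tick 2: [PARSE:P2(v=6,ok=F), VALIDATE:P1(v=5,ok=F), TRANSFORM:-, EMIT:-] out:-; in:P2
Tick 3: [PARSE:P3(v=18,ok=F), VALIDATE:P2(v=6,ok=F), TRANSFORM:P1(v=0,ok=F), EMIT:-] out:-; in:P3
Tick 4: [PARSE:P4(v=4,ok=F), VALIDATE:P3(v=18,ok=F), TRANSFORM:P2(v=0,ok=F), EMIT:P1(v=0,ok=F)] out:-; in:P4
Tick 5: [PARSE:P5(v=2,ok=F), VALIDATE:P4(v=4,ok=T), TRANSFORM:P3(v=0,ok=F), EMIT:P2(v=0,ok=F)] out:P1(v=0); in:P5
Tick 6: [PARSE:-, VALIDATE:P5(v=2,ok=F), TRANSFORM:P4(v=16,ok=T), EMIT:P3(v=0,ok=F)] out:P2(v=0); in:-
Tick 7: [PARSE:-, VALIDATE:-, TRANSFORM:P5(v=0,ok=F), EMIT:P4(v=16,ok=T)] out:P3(v=0); in:-
Emitted by tick 7: ['P1', 'P2', 'P3']

Answer: 3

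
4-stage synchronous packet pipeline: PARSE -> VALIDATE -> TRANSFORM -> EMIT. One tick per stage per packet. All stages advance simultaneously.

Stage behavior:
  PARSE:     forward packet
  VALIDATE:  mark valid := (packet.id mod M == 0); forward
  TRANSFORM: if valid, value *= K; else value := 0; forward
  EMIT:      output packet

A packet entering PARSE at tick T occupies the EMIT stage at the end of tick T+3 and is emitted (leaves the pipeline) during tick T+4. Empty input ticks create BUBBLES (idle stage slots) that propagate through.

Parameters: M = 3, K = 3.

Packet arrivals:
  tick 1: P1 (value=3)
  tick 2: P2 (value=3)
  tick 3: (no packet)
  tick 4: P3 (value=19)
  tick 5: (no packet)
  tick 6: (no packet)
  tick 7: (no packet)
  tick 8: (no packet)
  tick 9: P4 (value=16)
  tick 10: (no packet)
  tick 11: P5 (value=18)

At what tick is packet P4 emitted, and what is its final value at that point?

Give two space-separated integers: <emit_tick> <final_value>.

Tick 1: [PARSE:P1(v=3,ok=F), VALIDATE:-, TRANSFORM:-, EMIT:-] out:-; in:P1
Tick 2: [PARSE:P2(v=3,ok=F), VALIDATE:P1(v=3,ok=F), TRANSFORM:-, EMIT:-] out:-; in:P2
Tick 3: [PARSE:-, VALIDATE:P2(v=3,ok=F), TRANSFORM:P1(v=0,ok=F), EMIT:-] out:-; in:-
Tick 4: [PARSE:P3(v=19,ok=F), VALIDATE:-, TRANSFORM:P2(v=0,ok=F), EMIT:P1(v=0,ok=F)] out:-; in:P3
Tick 5: [PARSE:-, VALIDATE:P3(v=19,ok=T), TRANSFORM:-, EMIT:P2(v=0,ok=F)] out:P1(v=0); in:-
Tick 6: [PARSE:-, VALIDATE:-, TRANSFORM:P3(v=57,ok=T), EMIT:-] out:P2(v=0); in:-
Tick 7: [PARSE:-, VALIDATE:-, TRANSFORM:-, EMIT:P3(v=57,ok=T)] out:-; in:-
Tick 8: [PARSE:-, VALIDATE:-, TRANSFORM:-, EMIT:-] out:P3(v=57); in:-
Tick 9: [PARSE:P4(v=16,ok=F), VALIDATE:-, TRANSFORM:-, EMIT:-] out:-; in:P4
Tick 10: [PARSE:-, VALIDATE:P4(v=16,ok=F), TRANSFORM:-, EMIT:-] out:-; in:-
Tick 11: [PARSE:P5(v=18,ok=F), VALIDATE:-, TRANSFORM:P4(v=0,ok=F), EMIT:-] out:-; in:P5
Tick 12: [PARSE:-, VALIDATE:P5(v=18,ok=F), TRANSFORM:-, EMIT:P4(v=0,ok=F)] out:-; in:-
Tick 13: [PARSE:-, VALIDATE:-, TRANSFORM:P5(v=0,ok=F), EMIT:-] out:P4(v=0); in:-
Tick 14: [PARSE:-, VALIDATE:-, TRANSFORM:-, EMIT:P5(v=0,ok=F)] out:-; in:-
Tick 15: [PARSE:-, VALIDATE:-, TRANSFORM:-, EMIT:-] out:P5(v=0); in:-
P4: arrives tick 9, valid=False (id=4, id%3=1), emit tick 13, final value 0

Answer: 13 0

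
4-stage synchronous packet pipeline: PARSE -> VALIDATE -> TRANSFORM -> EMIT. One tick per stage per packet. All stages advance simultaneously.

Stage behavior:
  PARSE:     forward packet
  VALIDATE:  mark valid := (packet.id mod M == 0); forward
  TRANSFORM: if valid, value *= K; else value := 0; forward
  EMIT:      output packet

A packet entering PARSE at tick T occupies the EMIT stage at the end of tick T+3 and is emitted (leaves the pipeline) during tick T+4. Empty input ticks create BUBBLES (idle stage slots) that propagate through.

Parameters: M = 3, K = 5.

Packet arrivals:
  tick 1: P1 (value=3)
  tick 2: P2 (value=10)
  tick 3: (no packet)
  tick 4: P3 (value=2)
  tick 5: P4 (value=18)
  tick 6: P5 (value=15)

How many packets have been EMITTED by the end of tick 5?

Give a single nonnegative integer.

Tick 1: [PARSE:P1(v=3,ok=F), VALIDATE:-, TRANSFORM:-, EMIT:-] out:-; in:P1
Tick 2: [PARSE:P2(v=10,ok=F), VALIDATE:P1(v=3,ok=F), TRANSFORM:-, EMIT:-] out:-; in:P2
Tick 3: [PARSE:-, VALIDATE:P2(v=10,ok=F), TRANSFORM:P1(v=0,ok=F), EMIT:-] out:-; in:-
Tick 4: [PARSE:P3(v=2,ok=F), VALIDATE:-, TRANSFORM:P2(v=0,ok=F), EMIT:P1(v=0,ok=F)] out:-; in:P3
Tick 5: [PARSE:P4(v=18,ok=F), VALIDATE:P3(v=2,ok=T), TRANSFORM:-, EMIT:P2(v=0,ok=F)] out:P1(v=0); in:P4
Emitted by tick 5: ['P1']

Answer: 1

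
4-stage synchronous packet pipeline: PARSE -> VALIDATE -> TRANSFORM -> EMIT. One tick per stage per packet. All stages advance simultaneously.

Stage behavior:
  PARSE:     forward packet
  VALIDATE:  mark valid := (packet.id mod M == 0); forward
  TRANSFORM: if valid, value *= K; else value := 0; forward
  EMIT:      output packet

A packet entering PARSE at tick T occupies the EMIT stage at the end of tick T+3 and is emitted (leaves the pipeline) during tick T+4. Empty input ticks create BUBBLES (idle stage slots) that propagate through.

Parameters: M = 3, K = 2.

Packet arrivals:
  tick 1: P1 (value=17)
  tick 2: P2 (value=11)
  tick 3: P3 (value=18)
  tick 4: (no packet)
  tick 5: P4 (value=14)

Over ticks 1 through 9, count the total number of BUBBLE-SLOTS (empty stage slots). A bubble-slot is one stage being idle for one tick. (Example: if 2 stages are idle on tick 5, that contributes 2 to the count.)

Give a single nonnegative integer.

Answer: 20

Derivation:
Tick 1: [PARSE:P1(v=17,ok=F), VALIDATE:-, TRANSFORM:-, EMIT:-] out:-; bubbles=3
Tick 2: [PARSE:P2(v=11,ok=F), VALIDATE:P1(v=17,ok=F), TRANSFORM:-, EMIT:-] out:-; bubbles=2
Tick 3: [PARSE:P3(v=18,ok=F), VALIDATE:P2(v=11,ok=F), TRANSFORM:P1(v=0,ok=F), EMIT:-] out:-; bubbles=1
Tick 4: [PARSE:-, VALIDATE:P3(v=18,ok=T), TRANSFORM:P2(v=0,ok=F), EMIT:P1(v=0,ok=F)] out:-; bubbles=1
Tick 5: [PARSE:P4(v=14,ok=F), VALIDATE:-, TRANSFORM:P3(v=36,ok=T), EMIT:P2(v=0,ok=F)] out:P1(v=0); bubbles=1
Tick 6: [PARSE:-, VALIDATE:P4(v=14,ok=F), TRANSFORM:-, EMIT:P3(v=36,ok=T)] out:P2(v=0); bubbles=2
Tick 7: [PARSE:-, VALIDATE:-, TRANSFORM:P4(v=0,ok=F), EMIT:-] out:P3(v=36); bubbles=3
Tick 8: [PARSE:-, VALIDATE:-, TRANSFORM:-, EMIT:P4(v=0,ok=F)] out:-; bubbles=3
Tick 9: [PARSE:-, VALIDATE:-, TRANSFORM:-, EMIT:-] out:P4(v=0); bubbles=4
Total bubble-slots: 20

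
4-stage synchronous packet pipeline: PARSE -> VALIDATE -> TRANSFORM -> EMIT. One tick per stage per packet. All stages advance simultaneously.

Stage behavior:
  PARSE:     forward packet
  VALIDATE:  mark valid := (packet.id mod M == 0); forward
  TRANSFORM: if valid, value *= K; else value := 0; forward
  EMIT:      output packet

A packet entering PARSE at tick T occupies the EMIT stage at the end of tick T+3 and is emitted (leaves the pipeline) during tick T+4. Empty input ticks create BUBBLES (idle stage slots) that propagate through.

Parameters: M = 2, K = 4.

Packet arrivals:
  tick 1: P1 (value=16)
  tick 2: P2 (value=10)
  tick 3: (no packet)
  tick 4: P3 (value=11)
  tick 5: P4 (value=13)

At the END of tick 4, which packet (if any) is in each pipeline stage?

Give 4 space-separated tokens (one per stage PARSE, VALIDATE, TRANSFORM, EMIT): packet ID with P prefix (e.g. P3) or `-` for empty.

Tick 1: [PARSE:P1(v=16,ok=F), VALIDATE:-, TRANSFORM:-, EMIT:-] out:-; in:P1
Tick 2: [PARSE:P2(v=10,ok=F), VALIDATE:P1(v=16,ok=F), TRANSFORM:-, EMIT:-] out:-; in:P2
Tick 3: [PARSE:-, VALIDATE:P2(v=10,ok=T), TRANSFORM:P1(v=0,ok=F), EMIT:-] out:-; in:-
Tick 4: [PARSE:P3(v=11,ok=F), VALIDATE:-, TRANSFORM:P2(v=40,ok=T), EMIT:P1(v=0,ok=F)] out:-; in:P3
At end of tick 4: ['P3', '-', 'P2', 'P1']

Answer: P3 - P2 P1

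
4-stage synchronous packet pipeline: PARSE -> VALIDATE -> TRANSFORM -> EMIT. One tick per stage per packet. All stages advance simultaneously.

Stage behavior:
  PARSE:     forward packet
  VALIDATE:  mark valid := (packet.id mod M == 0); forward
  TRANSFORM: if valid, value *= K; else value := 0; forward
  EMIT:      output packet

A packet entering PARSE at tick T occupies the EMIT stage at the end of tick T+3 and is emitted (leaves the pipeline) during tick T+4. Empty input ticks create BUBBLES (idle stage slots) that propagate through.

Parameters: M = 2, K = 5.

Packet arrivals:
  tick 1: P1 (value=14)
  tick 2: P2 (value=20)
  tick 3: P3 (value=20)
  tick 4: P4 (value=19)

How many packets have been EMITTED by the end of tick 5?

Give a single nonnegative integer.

Tick 1: [PARSE:P1(v=14,ok=F), VALIDATE:-, TRANSFORM:-, EMIT:-] out:-; in:P1
Tick 2: [PARSE:P2(v=20,ok=F), VALIDATE:P1(v=14,ok=F), TRANSFORM:-, EMIT:-] out:-; in:P2
Tick 3: [PARSE:P3(v=20,ok=F), VALIDATE:P2(v=20,ok=T), TRANSFORM:P1(v=0,ok=F), EMIT:-] out:-; in:P3
Tick 4: [PARSE:P4(v=19,ok=F), VALIDATE:P3(v=20,ok=F), TRANSFORM:P2(v=100,ok=T), EMIT:P1(v=0,ok=F)] out:-; in:P4
Tick 5: [PARSE:-, VALIDATE:P4(v=19,ok=T), TRANSFORM:P3(v=0,ok=F), EMIT:P2(v=100,ok=T)] out:P1(v=0); in:-
Emitted by tick 5: ['P1']

Answer: 1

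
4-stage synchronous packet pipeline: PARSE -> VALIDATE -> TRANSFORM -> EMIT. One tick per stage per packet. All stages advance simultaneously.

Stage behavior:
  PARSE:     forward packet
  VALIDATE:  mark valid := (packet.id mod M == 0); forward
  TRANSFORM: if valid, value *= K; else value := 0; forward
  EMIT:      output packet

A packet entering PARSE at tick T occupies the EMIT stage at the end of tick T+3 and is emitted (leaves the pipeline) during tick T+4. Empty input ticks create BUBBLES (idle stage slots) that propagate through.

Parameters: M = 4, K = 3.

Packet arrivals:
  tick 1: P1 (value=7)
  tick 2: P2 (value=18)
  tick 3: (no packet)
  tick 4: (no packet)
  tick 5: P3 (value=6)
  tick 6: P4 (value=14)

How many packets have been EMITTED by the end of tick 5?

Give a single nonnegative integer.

Tick 1: [PARSE:P1(v=7,ok=F), VALIDATE:-, TRANSFORM:-, EMIT:-] out:-; in:P1
Tick 2: [PARSE:P2(v=18,ok=F), VALIDATE:P1(v=7,ok=F), TRANSFORM:-, EMIT:-] out:-; in:P2
Tick 3: [PARSE:-, VALIDATE:P2(v=18,ok=F), TRANSFORM:P1(v=0,ok=F), EMIT:-] out:-; in:-
Tick 4: [PARSE:-, VALIDATE:-, TRANSFORM:P2(v=0,ok=F), EMIT:P1(v=0,ok=F)] out:-; in:-
Tick 5: [PARSE:P3(v=6,ok=F), VALIDATE:-, TRANSFORM:-, EMIT:P2(v=0,ok=F)] out:P1(v=0); in:P3
Emitted by tick 5: ['P1']

Answer: 1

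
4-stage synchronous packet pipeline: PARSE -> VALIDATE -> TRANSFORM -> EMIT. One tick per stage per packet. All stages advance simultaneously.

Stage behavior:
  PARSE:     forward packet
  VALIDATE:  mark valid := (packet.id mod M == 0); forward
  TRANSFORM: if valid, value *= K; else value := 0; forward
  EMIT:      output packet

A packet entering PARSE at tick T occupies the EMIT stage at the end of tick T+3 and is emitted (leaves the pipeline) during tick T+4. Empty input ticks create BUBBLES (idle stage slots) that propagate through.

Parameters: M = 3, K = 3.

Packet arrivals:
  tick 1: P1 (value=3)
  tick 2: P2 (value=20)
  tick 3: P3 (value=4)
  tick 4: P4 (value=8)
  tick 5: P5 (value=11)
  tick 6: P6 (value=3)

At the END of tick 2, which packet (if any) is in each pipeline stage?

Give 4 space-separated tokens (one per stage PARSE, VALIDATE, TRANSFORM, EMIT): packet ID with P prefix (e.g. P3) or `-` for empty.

Answer: P2 P1 - -

Derivation:
Tick 1: [PARSE:P1(v=3,ok=F), VALIDATE:-, TRANSFORM:-, EMIT:-] out:-; in:P1
Tick 2: [PARSE:P2(v=20,ok=F), VALIDATE:P1(v=3,ok=F), TRANSFORM:-, EMIT:-] out:-; in:P2
At end of tick 2: ['P2', 'P1', '-', '-']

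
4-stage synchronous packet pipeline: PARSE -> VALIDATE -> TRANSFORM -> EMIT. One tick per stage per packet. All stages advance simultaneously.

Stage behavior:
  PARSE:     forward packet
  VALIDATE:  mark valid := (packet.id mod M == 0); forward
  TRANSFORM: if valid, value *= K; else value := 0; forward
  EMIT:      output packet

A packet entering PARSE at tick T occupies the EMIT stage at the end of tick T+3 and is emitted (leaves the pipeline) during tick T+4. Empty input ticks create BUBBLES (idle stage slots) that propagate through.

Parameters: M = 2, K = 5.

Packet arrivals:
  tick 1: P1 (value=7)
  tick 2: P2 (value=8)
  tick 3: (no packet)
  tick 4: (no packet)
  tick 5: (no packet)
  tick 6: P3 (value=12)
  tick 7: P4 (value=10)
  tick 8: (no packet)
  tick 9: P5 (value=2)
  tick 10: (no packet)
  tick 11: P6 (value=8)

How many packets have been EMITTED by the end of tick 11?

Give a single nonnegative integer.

Answer: 4

Derivation:
Tick 1: [PARSE:P1(v=7,ok=F), VALIDATE:-, TRANSFORM:-, EMIT:-] out:-; in:P1
Tick 2: [PARSE:P2(v=8,ok=F), VALIDATE:P1(v=7,ok=F), TRANSFORM:-, EMIT:-] out:-; in:P2
Tick 3: [PARSE:-, VALIDATE:P2(v=8,ok=T), TRANSFORM:P1(v=0,ok=F), EMIT:-] out:-; in:-
Tick 4: [PARSE:-, VALIDATE:-, TRANSFORM:P2(v=40,ok=T), EMIT:P1(v=0,ok=F)] out:-; in:-
Tick 5: [PARSE:-, VALIDATE:-, TRANSFORM:-, EMIT:P2(v=40,ok=T)] out:P1(v=0); in:-
Tick 6: [PARSE:P3(v=12,ok=F), VALIDATE:-, TRANSFORM:-, EMIT:-] out:P2(v=40); in:P3
Tick 7: [PARSE:P4(v=10,ok=F), VALIDATE:P3(v=12,ok=F), TRANSFORM:-, EMIT:-] out:-; in:P4
Tick 8: [PARSE:-, VALIDATE:P4(v=10,ok=T), TRANSFORM:P3(v=0,ok=F), EMIT:-] out:-; in:-
Tick 9: [PARSE:P5(v=2,ok=F), VALIDATE:-, TRANSFORM:P4(v=50,ok=T), EMIT:P3(v=0,ok=F)] out:-; in:P5
Tick 10: [PARSE:-, VALIDATE:P5(v=2,ok=F), TRANSFORM:-, EMIT:P4(v=50,ok=T)] out:P3(v=0); in:-
Tick 11: [PARSE:P6(v=8,ok=F), VALIDATE:-, TRANSFORM:P5(v=0,ok=F), EMIT:-] out:P4(v=50); in:P6
Emitted by tick 11: ['P1', 'P2', 'P3', 'P4']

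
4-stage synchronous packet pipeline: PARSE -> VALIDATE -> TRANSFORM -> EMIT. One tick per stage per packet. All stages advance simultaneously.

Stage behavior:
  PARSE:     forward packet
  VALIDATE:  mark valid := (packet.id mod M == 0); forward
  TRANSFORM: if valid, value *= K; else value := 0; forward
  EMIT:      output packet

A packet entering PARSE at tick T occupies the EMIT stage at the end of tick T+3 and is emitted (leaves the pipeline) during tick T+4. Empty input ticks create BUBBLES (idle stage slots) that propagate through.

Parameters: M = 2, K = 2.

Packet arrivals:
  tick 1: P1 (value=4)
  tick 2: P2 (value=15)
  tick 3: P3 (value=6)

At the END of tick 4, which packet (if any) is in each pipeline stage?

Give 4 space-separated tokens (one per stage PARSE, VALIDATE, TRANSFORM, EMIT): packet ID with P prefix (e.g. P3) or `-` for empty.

Tick 1: [PARSE:P1(v=4,ok=F), VALIDATE:-, TRANSFORM:-, EMIT:-] out:-; in:P1
Tick 2: [PARSE:P2(v=15,ok=F), VALIDATE:P1(v=4,ok=F), TRANSFORM:-, EMIT:-] out:-; in:P2
Tick 3: [PARSE:P3(v=6,ok=F), VALIDATE:P2(v=15,ok=T), TRANSFORM:P1(v=0,ok=F), EMIT:-] out:-; in:P3
Tick 4: [PARSE:-, VALIDATE:P3(v=6,ok=F), TRANSFORM:P2(v=30,ok=T), EMIT:P1(v=0,ok=F)] out:-; in:-
At end of tick 4: ['-', 'P3', 'P2', 'P1']

Answer: - P3 P2 P1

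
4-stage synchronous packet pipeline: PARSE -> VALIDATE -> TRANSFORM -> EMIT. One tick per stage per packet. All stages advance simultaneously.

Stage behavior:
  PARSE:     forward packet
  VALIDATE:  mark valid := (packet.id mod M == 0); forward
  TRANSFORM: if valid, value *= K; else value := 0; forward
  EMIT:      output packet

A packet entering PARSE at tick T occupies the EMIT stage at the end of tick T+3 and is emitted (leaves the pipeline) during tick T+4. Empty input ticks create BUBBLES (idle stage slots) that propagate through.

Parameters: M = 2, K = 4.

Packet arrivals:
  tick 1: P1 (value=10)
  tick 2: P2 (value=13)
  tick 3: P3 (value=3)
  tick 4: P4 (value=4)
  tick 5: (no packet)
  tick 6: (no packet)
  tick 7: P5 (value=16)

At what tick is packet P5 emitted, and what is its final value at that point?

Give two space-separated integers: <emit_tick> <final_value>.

Answer: 11 0

Derivation:
Tick 1: [PARSE:P1(v=10,ok=F), VALIDATE:-, TRANSFORM:-, EMIT:-] out:-; in:P1
Tick 2: [PARSE:P2(v=13,ok=F), VALIDATE:P1(v=10,ok=F), TRANSFORM:-, EMIT:-] out:-; in:P2
Tick 3: [PARSE:P3(v=3,ok=F), VALIDATE:P2(v=13,ok=T), TRANSFORM:P1(v=0,ok=F), EMIT:-] out:-; in:P3
Tick 4: [PARSE:P4(v=4,ok=F), VALIDATE:P3(v=3,ok=F), TRANSFORM:P2(v=52,ok=T), EMIT:P1(v=0,ok=F)] out:-; in:P4
Tick 5: [PARSE:-, VALIDATE:P4(v=4,ok=T), TRANSFORM:P3(v=0,ok=F), EMIT:P2(v=52,ok=T)] out:P1(v=0); in:-
Tick 6: [PARSE:-, VALIDATE:-, TRANSFORM:P4(v=16,ok=T), EMIT:P3(v=0,ok=F)] out:P2(v=52); in:-
Tick 7: [PARSE:P5(v=16,ok=F), VALIDATE:-, TRANSFORM:-, EMIT:P4(v=16,ok=T)] out:P3(v=0); in:P5
Tick 8: [PARSE:-, VALIDATE:P5(v=16,ok=F), TRANSFORM:-, EMIT:-] out:P4(v=16); in:-
Tick 9: [PARSE:-, VALIDATE:-, TRANSFORM:P5(v=0,ok=F), EMIT:-] out:-; in:-
Tick 10: [PARSE:-, VALIDATE:-, TRANSFORM:-, EMIT:P5(v=0,ok=F)] out:-; in:-
Tick 11: [PARSE:-, VALIDATE:-, TRANSFORM:-, EMIT:-] out:P5(v=0); in:-
P5: arrives tick 7, valid=False (id=5, id%2=1), emit tick 11, final value 0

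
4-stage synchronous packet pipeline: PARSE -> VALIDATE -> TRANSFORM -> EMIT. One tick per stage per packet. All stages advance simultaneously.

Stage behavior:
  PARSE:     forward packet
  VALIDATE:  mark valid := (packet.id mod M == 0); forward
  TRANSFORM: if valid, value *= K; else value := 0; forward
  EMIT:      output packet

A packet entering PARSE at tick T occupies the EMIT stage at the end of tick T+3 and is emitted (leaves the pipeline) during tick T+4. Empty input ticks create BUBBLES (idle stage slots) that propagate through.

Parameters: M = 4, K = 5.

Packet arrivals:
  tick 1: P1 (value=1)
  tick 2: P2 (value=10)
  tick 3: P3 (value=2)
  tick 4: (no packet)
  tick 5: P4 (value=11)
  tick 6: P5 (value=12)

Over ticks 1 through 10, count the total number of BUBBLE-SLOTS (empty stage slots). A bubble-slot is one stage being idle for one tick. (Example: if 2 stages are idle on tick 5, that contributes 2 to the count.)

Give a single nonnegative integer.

Tick 1: [PARSE:P1(v=1,ok=F), VALIDATE:-, TRANSFORM:-, EMIT:-] out:-; bubbles=3
Tick 2: [PARSE:P2(v=10,ok=F), VALIDATE:P1(v=1,ok=F), TRANSFORM:-, EMIT:-] out:-; bubbles=2
Tick 3: [PARSE:P3(v=2,ok=F), VALIDATE:P2(v=10,ok=F), TRANSFORM:P1(v=0,ok=F), EMIT:-] out:-; bubbles=1
Tick 4: [PARSE:-, VALIDATE:P3(v=2,ok=F), TRANSFORM:P2(v=0,ok=F), EMIT:P1(v=0,ok=F)] out:-; bubbles=1
Tick 5: [PARSE:P4(v=11,ok=F), VALIDATE:-, TRANSFORM:P3(v=0,ok=F), EMIT:P2(v=0,ok=F)] out:P1(v=0); bubbles=1
Tick 6: [PARSE:P5(v=12,ok=F), VALIDATE:P4(v=11,ok=T), TRANSFORM:-, EMIT:P3(v=0,ok=F)] out:P2(v=0); bubbles=1
Tick 7: [PARSE:-, VALIDATE:P5(v=12,ok=F), TRANSFORM:P4(v=55,ok=T), EMIT:-] out:P3(v=0); bubbles=2
Tick 8: [PARSE:-, VALIDATE:-, TRANSFORM:P5(v=0,ok=F), EMIT:P4(v=55,ok=T)] out:-; bubbles=2
Tick 9: [PARSE:-, VALIDATE:-, TRANSFORM:-, EMIT:P5(v=0,ok=F)] out:P4(v=55); bubbles=3
Tick 10: [PARSE:-, VALIDATE:-, TRANSFORM:-, EMIT:-] out:P5(v=0); bubbles=4
Total bubble-slots: 20

Answer: 20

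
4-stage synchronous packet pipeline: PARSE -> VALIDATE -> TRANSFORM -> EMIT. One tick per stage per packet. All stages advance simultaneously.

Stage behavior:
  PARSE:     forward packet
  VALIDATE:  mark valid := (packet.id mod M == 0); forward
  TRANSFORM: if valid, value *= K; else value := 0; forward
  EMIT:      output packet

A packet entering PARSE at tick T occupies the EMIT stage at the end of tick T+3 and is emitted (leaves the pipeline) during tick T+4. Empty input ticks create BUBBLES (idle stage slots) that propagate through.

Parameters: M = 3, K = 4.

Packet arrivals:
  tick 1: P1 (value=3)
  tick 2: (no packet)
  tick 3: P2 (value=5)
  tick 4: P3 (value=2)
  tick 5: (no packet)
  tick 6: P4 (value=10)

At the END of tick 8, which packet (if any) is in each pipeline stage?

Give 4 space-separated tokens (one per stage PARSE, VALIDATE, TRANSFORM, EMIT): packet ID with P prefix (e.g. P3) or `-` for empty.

Tick 1: [PARSE:P1(v=3,ok=F), VALIDATE:-, TRANSFORM:-, EMIT:-] out:-; in:P1
Tick 2: [PARSE:-, VALIDATE:P1(v=3,ok=F), TRANSFORM:-, EMIT:-] out:-; in:-
Tick 3: [PARSE:P2(v=5,ok=F), VALIDATE:-, TRANSFORM:P1(v=0,ok=F), EMIT:-] out:-; in:P2
Tick 4: [PARSE:P3(v=2,ok=F), VALIDATE:P2(v=5,ok=F), TRANSFORM:-, EMIT:P1(v=0,ok=F)] out:-; in:P3
Tick 5: [PARSE:-, VALIDATE:P3(v=2,ok=T), TRANSFORM:P2(v=0,ok=F), EMIT:-] out:P1(v=0); in:-
Tick 6: [PARSE:P4(v=10,ok=F), VALIDATE:-, TRANSFORM:P3(v=8,ok=T), EMIT:P2(v=0,ok=F)] out:-; in:P4
Tick 7: [PARSE:-, VALIDATE:P4(v=10,ok=F), TRANSFORM:-, EMIT:P3(v=8,ok=T)] out:P2(v=0); in:-
Tick 8: [PARSE:-, VALIDATE:-, TRANSFORM:P4(v=0,ok=F), EMIT:-] out:P3(v=8); in:-
At end of tick 8: ['-', '-', 'P4', '-']

Answer: - - P4 -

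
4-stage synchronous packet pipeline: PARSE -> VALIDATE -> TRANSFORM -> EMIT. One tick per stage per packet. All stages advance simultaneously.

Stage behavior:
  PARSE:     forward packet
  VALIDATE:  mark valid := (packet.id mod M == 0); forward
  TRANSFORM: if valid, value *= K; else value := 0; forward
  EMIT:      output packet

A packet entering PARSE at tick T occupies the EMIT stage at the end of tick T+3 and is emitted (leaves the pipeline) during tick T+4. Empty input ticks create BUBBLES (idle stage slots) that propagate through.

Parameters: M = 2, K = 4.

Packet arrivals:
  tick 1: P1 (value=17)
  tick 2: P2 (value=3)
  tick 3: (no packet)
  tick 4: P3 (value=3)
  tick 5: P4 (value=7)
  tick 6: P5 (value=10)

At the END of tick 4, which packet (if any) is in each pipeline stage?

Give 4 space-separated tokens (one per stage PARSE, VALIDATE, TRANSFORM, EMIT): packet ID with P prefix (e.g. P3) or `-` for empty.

Tick 1: [PARSE:P1(v=17,ok=F), VALIDATE:-, TRANSFORM:-, EMIT:-] out:-; in:P1
Tick 2: [PARSE:P2(v=3,ok=F), VALIDATE:P1(v=17,ok=F), TRANSFORM:-, EMIT:-] out:-; in:P2
Tick 3: [PARSE:-, VALIDATE:P2(v=3,ok=T), TRANSFORM:P1(v=0,ok=F), EMIT:-] out:-; in:-
Tick 4: [PARSE:P3(v=3,ok=F), VALIDATE:-, TRANSFORM:P2(v=12,ok=T), EMIT:P1(v=0,ok=F)] out:-; in:P3
At end of tick 4: ['P3', '-', 'P2', 'P1']

Answer: P3 - P2 P1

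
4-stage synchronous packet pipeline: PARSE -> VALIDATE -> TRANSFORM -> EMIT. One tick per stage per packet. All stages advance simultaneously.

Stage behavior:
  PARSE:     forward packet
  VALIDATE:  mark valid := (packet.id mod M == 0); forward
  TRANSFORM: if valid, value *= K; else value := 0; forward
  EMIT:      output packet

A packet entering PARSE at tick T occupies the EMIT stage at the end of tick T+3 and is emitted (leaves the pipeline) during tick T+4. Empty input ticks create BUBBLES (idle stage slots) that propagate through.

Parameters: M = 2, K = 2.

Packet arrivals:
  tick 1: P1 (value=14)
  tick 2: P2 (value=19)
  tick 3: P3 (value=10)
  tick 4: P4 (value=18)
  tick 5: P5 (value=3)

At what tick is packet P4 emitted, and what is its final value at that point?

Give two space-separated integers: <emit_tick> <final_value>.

Answer: 8 36

Derivation:
Tick 1: [PARSE:P1(v=14,ok=F), VALIDATE:-, TRANSFORM:-, EMIT:-] out:-; in:P1
Tick 2: [PARSE:P2(v=19,ok=F), VALIDATE:P1(v=14,ok=F), TRANSFORM:-, EMIT:-] out:-; in:P2
Tick 3: [PARSE:P3(v=10,ok=F), VALIDATE:P2(v=19,ok=T), TRANSFORM:P1(v=0,ok=F), EMIT:-] out:-; in:P3
Tick 4: [PARSE:P4(v=18,ok=F), VALIDATE:P3(v=10,ok=F), TRANSFORM:P2(v=38,ok=T), EMIT:P1(v=0,ok=F)] out:-; in:P4
Tick 5: [PARSE:P5(v=3,ok=F), VALIDATE:P4(v=18,ok=T), TRANSFORM:P3(v=0,ok=F), EMIT:P2(v=38,ok=T)] out:P1(v=0); in:P5
Tick 6: [PARSE:-, VALIDATE:P5(v=3,ok=F), TRANSFORM:P4(v=36,ok=T), EMIT:P3(v=0,ok=F)] out:P2(v=38); in:-
Tick 7: [PARSE:-, VALIDATE:-, TRANSFORM:P5(v=0,ok=F), EMIT:P4(v=36,ok=T)] out:P3(v=0); in:-
Tick 8: [PARSE:-, VALIDATE:-, TRANSFORM:-, EMIT:P5(v=0,ok=F)] out:P4(v=36); in:-
Tick 9: [PARSE:-, VALIDATE:-, TRANSFORM:-, EMIT:-] out:P5(v=0); in:-
P4: arrives tick 4, valid=True (id=4, id%2=0), emit tick 8, final value 36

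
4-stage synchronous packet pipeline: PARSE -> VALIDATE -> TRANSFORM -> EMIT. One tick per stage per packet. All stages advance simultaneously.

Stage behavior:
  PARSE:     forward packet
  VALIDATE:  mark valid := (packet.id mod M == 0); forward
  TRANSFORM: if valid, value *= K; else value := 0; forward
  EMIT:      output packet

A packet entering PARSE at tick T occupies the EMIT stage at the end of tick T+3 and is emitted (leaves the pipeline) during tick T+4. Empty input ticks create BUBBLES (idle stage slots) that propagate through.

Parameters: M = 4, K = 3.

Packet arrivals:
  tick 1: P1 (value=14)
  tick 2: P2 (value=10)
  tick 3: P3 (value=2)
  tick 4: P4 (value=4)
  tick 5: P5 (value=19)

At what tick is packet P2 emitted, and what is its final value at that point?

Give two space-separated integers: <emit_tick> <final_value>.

Tick 1: [PARSE:P1(v=14,ok=F), VALIDATE:-, TRANSFORM:-, EMIT:-] out:-; in:P1
Tick 2: [PARSE:P2(v=10,ok=F), VALIDATE:P1(v=14,ok=F), TRANSFORM:-, EMIT:-] out:-; in:P2
Tick 3: [PARSE:P3(v=2,ok=F), VALIDATE:P2(v=10,ok=F), TRANSFORM:P1(v=0,ok=F), EMIT:-] out:-; in:P3
Tick 4: [PARSE:P4(v=4,ok=F), VALIDATE:P3(v=2,ok=F), TRANSFORM:P2(v=0,ok=F), EMIT:P1(v=0,ok=F)] out:-; in:P4
Tick 5: [PARSE:P5(v=19,ok=F), VALIDATE:P4(v=4,ok=T), TRANSFORM:P3(v=0,ok=F), EMIT:P2(v=0,ok=F)] out:P1(v=0); in:P5
Tick 6: [PARSE:-, VALIDATE:P5(v=19,ok=F), TRANSFORM:P4(v=12,ok=T), EMIT:P3(v=0,ok=F)] out:P2(v=0); in:-
Tick 7: [PARSE:-, VALIDATE:-, TRANSFORM:P5(v=0,ok=F), EMIT:P4(v=12,ok=T)] out:P3(v=0); in:-
Tick 8: [PARSE:-, VALIDATE:-, TRANSFORM:-, EMIT:P5(v=0,ok=F)] out:P4(v=12); in:-
Tick 9: [PARSE:-, VALIDATE:-, TRANSFORM:-, EMIT:-] out:P5(v=0); in:-
P2: arrives tick 2, valid=False (id=2, id%4=2), emit tick 6, final value 0

Answer: 6 0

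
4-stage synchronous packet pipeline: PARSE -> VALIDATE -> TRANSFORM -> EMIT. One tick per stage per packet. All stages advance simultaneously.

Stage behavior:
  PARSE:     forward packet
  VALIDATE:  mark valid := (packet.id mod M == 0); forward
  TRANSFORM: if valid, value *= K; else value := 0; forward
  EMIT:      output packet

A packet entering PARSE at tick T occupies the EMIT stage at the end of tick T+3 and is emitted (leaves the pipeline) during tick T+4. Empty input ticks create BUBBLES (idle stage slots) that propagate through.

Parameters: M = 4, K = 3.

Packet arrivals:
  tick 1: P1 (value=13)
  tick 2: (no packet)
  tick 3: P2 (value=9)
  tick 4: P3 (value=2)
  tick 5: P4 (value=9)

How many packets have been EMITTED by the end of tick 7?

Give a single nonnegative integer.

Tick 1: [PARSE:P1(v=13,ok=F), VALIDATE:-, TRANSFORM:-, EMIT:-] out:-; in:P1
Tick 2: [PARSE:-, VALIDATE:P1(v=13,ok=F), TRANSFORM:-, EMIT:-] out:-; in:-
Tick 3: [PARSE:P2(v=9,ok=F), VALIDATE:-, TRANSFORM:P1(v=0,ok=F), EMIT:-] out:-; in:P2
Tick 4: [PARSE:P3(v=2,ok=F), VALIDATE:P2(v=9,ok=F), TRANSFORM:-, EMIT:P1(v=0,ok=F)] out:-; in:P3
Tick 5: [PARSE:P4(v=9,ok=F), VALIDATE:P3(v=2,ok=F), TRANSFORM:P2(v=0,ok=F), EMIT:-] out:P1(v=0); in:P4
Tick 6: [PARSE:-, VALIDATE:P4(v=9,ok=T), TRANSFORM:P3(v=0,ok=F), EMIT:P2(v=0,ok=F)] out:-; in:-
Tick 7: [PARSE:-, VALIDATE:-, TRANSFORM:P4(v=27,ok=T), EMIT:P3(v=0,ok=F)] out:P2(v=0); in:-
Emitted by tick 7: ['P1', 'P2']

Answer: 2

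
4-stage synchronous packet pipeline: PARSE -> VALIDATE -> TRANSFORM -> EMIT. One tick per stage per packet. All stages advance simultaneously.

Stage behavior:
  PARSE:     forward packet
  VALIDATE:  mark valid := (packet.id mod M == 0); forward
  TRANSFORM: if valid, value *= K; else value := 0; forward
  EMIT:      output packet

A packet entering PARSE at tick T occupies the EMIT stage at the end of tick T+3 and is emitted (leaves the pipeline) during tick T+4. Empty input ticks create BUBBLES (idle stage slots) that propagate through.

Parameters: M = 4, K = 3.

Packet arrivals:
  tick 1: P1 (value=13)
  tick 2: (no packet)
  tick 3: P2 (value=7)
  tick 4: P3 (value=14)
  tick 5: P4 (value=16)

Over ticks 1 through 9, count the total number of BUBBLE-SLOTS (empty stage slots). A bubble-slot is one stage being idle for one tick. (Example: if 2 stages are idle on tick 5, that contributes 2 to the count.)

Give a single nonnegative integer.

Answer: 20

Derivation:
Tick 1: [PARSE:P1(v=13,ok=F), VALIDATE:-, TRANSFORM:-, EMIT:-] out:-; bubbles=3
Tick 2: [PARSE:-, VALIDATE:P1(v=13,ok=F), TRANSFORM:-, EMIT:-] out:-; bubbles=3
Tick 3: [PARSE:P2(v=7,ok=F), VALIDATE:-, TRANSFORM:P1(v=0,ok=F), EMIT:-] out:-; bubbles=2
Tick 4: [PARSE:P3(v=14,ok=F), VALIDATE:P2(v=7,ok=F), TRANSFORM:-, EMIT:P1(v=0,ok=F)] out:-; bubbles=1
Tick 5: [PARSE:P4(v=16,ok=F), VALIDATE:P3(v=14,ok=F), TRANSFORM:P2(v=0,ok=F), EMIT:-] out:P1(v=0); bubbles=1
Tick 6: [PARSE:-, VALIDATE:P4(v=16,ok=T), TRANSFORM:P3(v=0,ok=F), EMIT:P2(v=0,ok=F)] out:-; bubbles=1
Tick 7: [PARSE:-, VALIDATE:-, TRANSFORM:P4(v=48,ok=T), EMIT:P3(v=0,ok=F)] out:P2(v=0); bubbles=2
Tick 8: [PARSE:-, VALIDATE:-, TRANSFORM:-, EMIT:P4(v=48,ok=T)] out:P3(v=0); bubbles=3
Tick 9: [PARSE:-, VALIDATE:-, TRANSFORM:-, EMIT:-] out:P4(v=48); bubbles=4
Total bubble-slots: 20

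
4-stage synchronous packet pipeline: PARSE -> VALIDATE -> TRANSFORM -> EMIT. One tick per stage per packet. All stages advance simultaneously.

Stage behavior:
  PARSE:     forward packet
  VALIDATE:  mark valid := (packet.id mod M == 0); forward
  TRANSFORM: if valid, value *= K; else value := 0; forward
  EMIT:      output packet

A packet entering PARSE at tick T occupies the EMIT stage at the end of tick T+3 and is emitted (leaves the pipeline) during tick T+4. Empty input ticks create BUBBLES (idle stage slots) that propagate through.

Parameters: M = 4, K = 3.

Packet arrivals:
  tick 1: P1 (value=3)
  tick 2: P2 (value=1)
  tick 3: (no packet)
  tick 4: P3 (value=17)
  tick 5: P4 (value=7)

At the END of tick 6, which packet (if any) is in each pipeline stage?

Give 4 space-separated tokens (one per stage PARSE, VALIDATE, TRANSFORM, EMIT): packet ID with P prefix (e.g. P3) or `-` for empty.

Answer: - P4 P3 -

Derivation:
Tick 1: [PARSE:P1(v=3,ok=F), VALIDATE:-, TRANSFORM:-, EMIT:-] out:-; in:P1
Tick 2: [PARSE:P2(v=1,ok=F), VALIDATE:P1(v=3,ok=F), TRANSFORM:-, EMIT:-] out:-; in:P2
Tick 3: [PARSE:-, VALIDATE:P2(v=1,ok=F), TRANSFORM:P1(v=0,ok=F), EMIT:-] out:-; in:-
Tick 4: [PARSE:P3(v=17,ok=F), VALIDATE:-, TRANSFORM:P2(v=0,ok=F), EMIT:P1(v=0,ok=F)] out:-; in:P3
Tick 5: [PARSE:P4(v=7,ok=F), VALIDATE:P3(v=17,ok=F), TRANSFORM:-, EMIT:P2(v=0,ok=F)] out:P1(v=0); in:P4
Tick 6: [PARSE:-, VALIDATE:P4(v=7,ok=T), TRANSFORM:P3(v=0,ok=F), EMIT:-] out:P2(v=0); in:-
At end of tick 6: ['-', 'P4', 'P3', '-']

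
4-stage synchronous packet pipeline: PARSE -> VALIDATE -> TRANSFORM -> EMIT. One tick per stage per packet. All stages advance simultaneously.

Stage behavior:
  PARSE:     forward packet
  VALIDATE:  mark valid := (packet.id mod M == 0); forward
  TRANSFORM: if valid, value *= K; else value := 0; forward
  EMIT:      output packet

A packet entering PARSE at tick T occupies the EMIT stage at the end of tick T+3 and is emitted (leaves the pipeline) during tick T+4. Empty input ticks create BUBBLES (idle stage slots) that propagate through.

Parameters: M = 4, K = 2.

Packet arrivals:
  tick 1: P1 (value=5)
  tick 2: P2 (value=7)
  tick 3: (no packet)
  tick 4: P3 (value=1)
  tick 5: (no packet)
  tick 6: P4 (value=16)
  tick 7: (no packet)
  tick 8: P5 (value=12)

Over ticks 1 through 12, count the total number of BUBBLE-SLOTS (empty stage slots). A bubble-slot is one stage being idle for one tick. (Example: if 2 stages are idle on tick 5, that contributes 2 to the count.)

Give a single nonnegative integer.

Tick 1: [PARSE:P1(v=5,ok=F), VALIDATE:-, TRANSFORM:-, EMIT:-] out:-; bubbles=3
Tick 2: [PARSE:P2(v=7,ok=F), VALIDATE:P1(v=5,ok=F), TRANSFORM:-, EMIT:-] out:-; bubbles=2
Tick 3: [PARSE:-, VALIDATE:P2(v=7,ok=F), TRANSFORM:P1(v=0,ok=F), EMIT:-] out:-; bubbles=2
Tick 4: [PARSE:P3(v=1,ok=F), VALIDATE:-, TRANSFORM:P2(v=0,ok=F), EMIT:P1(v=0,ok=F)] out:-; bubbles=1
Tick 5: [PARSE:-, VALIDATE:P3(v=1,ok=F), TRANSFORM:-, EMIT:P2(v=0,ok=F)] out:P1(v=0); bubbles=2
Tick 6: [PARSE:P4(v=16,ok=F), VALIDATE:-, TRANSFORM:P3(v=0,ok=F), EMIT:-] out:P2(v=0); bubbles=2
Tick 7: [PARSE:-, VALIDATE:P4(v=16,ok=T), TRANSFORM:-, EMIT:P3(v=0,ok=F)] out:-; bubbles=2
Tick 8: [PARSE:P5(v=12,ok=F), VALIDATE:-, TRANSFORM:P4(v=32,ok=T), EMIT:-] out:P3(v=0); bubbles=2
Tick 9: [PARSE:-, VALIDATE:P5(v=12,ok=F), TRANSFORM:-, EMIT:P4(v=32,ok=T)] out:-; bubbles=2
Tick 10: [PARSE:-, VALIDATE:-, TRANSFORM:P5(v=0,ok=F), EMIT:-] out:P4(v=32); bubbles=3
Tick 11: [PARSE:-, VALIDATE:-, TRANSFORM:-, EMIT:P5(v=0,ok=F)] out:-; bubbles=3
Tick 12: [PARSE:-, VALIDATE:-, TRANSFORM:-, EMIT:-] out:P5(v=0); bubbles=4
Total bubble-slots: 28

Answer: 28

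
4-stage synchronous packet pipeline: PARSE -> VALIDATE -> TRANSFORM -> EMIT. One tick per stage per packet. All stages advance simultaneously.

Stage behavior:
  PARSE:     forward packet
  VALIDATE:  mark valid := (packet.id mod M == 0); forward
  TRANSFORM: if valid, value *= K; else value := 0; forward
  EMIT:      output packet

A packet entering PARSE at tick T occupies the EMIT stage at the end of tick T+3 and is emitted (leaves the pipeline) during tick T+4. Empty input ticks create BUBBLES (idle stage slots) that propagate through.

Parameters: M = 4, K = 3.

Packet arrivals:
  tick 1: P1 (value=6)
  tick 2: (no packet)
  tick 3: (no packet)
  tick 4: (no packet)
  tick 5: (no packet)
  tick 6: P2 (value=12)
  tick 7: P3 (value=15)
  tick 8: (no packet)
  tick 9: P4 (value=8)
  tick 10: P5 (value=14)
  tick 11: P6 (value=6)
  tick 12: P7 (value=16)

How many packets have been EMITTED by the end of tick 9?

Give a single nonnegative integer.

Answer: 1

Derivation:
Tick 1: [PARSE:P1(v=6,ok=F), VALIDATE:-, TRANSFORM:-, EMIT:-] out:-; in:P1
Tick 2: [PARSE:-, VALIDATE:P1(v=6,ok=F), TRANSFORM:-, EMIT:-] out:-; in:-
Tick 3: [PARSE:-, VALIDATE:-, TRANSFORM:P1(v=0,ok=F), EMIT:-] out:-; in:-
Tick 4: [PARSE:-, VALIDATE:-, TRANSFORM:-, EMIT:P1(v=0,ok=F)] out:-; in:-
Tick 5: [PARSE:-, VALIDATE:-, TRANSFORM:-, EMIT:-] out:P1(v=0); in:-
Tick 6: [PARSE:P2(v=12,ok=F), VALIDATE:-, TRANSFORM:-, EMIT:-] out:-; in:P2
Tick 7: [PARSE:P3(v=15,ok=F), VALIDATE:P2(v=12,ok=F), TRANSFORM:-, EMIT:-] out:-; in:P3
Tick 8: [PARSE:-, VALIDATE:P3(v=15,ok=F), TRANSFORM:P2(v=0,ok=F), EMIT:-] out:-; in:-
Tick 9: [PARSE:P4(v=8,ok=F), VALIDATE:-, TRANSFORM:P3(v=0,ok=F), EMIT:P2(v=0,ok=F)] out:-; in:P4
Emitted by tick 9: ['P1']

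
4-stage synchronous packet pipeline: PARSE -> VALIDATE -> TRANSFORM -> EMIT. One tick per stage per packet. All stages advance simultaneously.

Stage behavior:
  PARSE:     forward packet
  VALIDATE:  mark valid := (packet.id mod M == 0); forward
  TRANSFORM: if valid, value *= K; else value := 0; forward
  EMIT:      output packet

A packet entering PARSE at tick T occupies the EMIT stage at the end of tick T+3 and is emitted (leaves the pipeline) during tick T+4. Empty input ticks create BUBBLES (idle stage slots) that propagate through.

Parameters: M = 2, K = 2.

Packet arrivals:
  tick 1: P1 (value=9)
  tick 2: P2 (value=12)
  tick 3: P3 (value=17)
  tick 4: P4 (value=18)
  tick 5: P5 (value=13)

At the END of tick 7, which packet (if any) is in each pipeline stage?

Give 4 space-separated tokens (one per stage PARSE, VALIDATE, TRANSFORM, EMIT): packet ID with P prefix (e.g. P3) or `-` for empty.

Tick 1: [PARSE:P1(v=9,ok=F), VALIDATE:-, TRANSFORM:-, EMIT:-] out:-; in:P1
Tick 2: [PARSE:P2(v=12,ok=F), VALIDATE:P1(v=9,ok=F), TRANSFORM:-, EMIT:-] out:-; in:P2
Tick 3: [PARSE:P3(v=17,ok=F), VALIDATE:P2(v=12,ok=T), TRANSFORM:P1(v=0,ok=F), EMIT:-] out:-; in:P3
Tick 4: [PARSE:P4(v=18,ok=F), VALIDATE:P3(v=17,ok=F), TRANSFORM:P2(v=24,ok=T), EMIT:P1(v=0,ok=F)] out:-; in:P4
Tick 5: [PARSE:P5(v=13,ok=F), VALIDATE:P4(v=18,ok=T), TRANSFORM:P3(v=0,ok=F), EMIT:P2(v=24,ok=T)] out:P1(v=0); in:P5
Tick 6: [PARSE:-, VALIDATE:P5(v=13,ok=F), TRANSFORM:P4(v=36,ok=T), EMIT:P3(v=0,ok=F)] out:P2(v=24); in:-
Tick 7: [PARSE:-, VALIDATE:-, TRANSFORM:P5(v=0,ok=F), EMIT:P4(v=36,ok=T)] out:P3(v=0); in:-
At end of tick 7: ['-', '-', 'P5', 'P4']

Answer: - - P5 P4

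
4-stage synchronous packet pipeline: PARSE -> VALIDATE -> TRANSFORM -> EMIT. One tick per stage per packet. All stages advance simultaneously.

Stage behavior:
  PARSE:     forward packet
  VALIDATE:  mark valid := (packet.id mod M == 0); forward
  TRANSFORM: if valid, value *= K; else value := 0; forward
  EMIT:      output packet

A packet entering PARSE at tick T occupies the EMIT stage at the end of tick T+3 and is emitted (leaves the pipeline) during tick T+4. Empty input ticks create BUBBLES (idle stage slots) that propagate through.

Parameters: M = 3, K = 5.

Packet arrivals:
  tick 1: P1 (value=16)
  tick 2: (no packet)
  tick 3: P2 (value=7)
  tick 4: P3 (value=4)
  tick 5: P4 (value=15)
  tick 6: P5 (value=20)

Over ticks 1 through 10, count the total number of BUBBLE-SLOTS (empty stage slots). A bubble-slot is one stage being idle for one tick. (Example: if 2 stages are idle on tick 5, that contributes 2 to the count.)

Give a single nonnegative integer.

Answer: 20

Derivation:
Tick 1: [PARSE:P1(v=16,ok=F), VALIDATE:-, TRANSFORM:-, EMIT:-] out:-; bubbles=3
Tick 2: [PARSE:-, VALIDATE:P1(v=16,ok=F), TRANSFORM:-, EMIT:-] out:-; bubbles=3
Tick 3: [PARSE:P2(v=7,ok=F), VALIDATE:-, TRANSFORM:P1(v=0,ok=F), EMIT:-] out:-; bubbles=2
Tick 4: [PARSE:P3(v=4,ok=F), VALIDATE:P2(v=7,ok=F), TRANSFORM:-, EMIT:P1(v=0,ok=F)] out:-; bubbles=1
Tick 5: [PARSE:P4(v=15,ok=F), VALIDATE:P3(v=4,ok=T), TRANSFORM:P2(v=0,ok=F), EMIT:-] out:P1(v=0); bubbles=1
Tick 6: [PARSE:P5(v=20,ok=F), VALIDATE:P4(v=15,ok=F), TRANSFORM:P3(v=20,ok=T), EMIT:P2(v=0,ok=F)] out:-; bubbles=0
Tick 7: [PARSE:-, VALIDATE:P5(v=20,ok=F), TRANSFORM:P4(v=0,ok=F), EMIT:P3(v=20,ok=T)] out:P2(v=0); bubbles=1
Tick 8: [PARSE:-, VALIDATE:-, TRANSFORM:P5(v=0,ok=F), EMIT:P4(v=0,ok=F)] out:P3(v=20); bubbles=2
Tick 9: [PARSE:-, VALIDATE:-, TRANSFORM:-, EMIT:P5(v=0,ok=F)] out:P4(v=0); bubbles=3
Tick 10: [PARSE:-, VALIDATE:-, TRANSFORM:-, EMIT:-] out:P5(v=0); bubbles=4
Total bubble-slots: 20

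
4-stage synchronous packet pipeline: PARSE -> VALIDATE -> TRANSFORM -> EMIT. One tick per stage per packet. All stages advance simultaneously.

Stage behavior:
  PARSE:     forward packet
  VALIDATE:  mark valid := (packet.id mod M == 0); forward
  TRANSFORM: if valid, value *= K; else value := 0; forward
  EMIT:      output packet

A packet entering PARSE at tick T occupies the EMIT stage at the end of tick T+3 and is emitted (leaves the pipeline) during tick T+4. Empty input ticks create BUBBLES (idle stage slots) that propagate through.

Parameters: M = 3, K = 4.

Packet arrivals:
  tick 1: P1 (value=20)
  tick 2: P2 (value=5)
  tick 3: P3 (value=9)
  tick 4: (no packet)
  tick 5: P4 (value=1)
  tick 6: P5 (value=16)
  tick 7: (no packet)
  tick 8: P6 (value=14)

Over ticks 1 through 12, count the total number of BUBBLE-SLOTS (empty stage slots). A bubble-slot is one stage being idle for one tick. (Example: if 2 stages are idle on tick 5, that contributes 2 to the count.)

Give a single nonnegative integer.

Tick 1: [PARSE:P1(v=20,ok=F), VALIDATE:-, TRANSFORM:-, EMIT:-] out:-; bubbles=3
Tick 2: [PARSE:P2(v=5,ok=F), VALIDATE:P1(v=20,ok=F), TRANSFORM:-, EMIT:-] out:-; bubbles=2
Tick 3: [PARSE:P3(v=9,ok=F), VALIDATE:P2(v=5,ok=F), TRANSFORM:P1(v=0,ok=F), EMIT:-] out:-; bubbles=1
Tick 4: [PARSE:-, VALIDATE:P3(v=9,ok=T), TRANSFORM:P2(v=0,ok=F), EMIT:P1(v=0,ok=F)] out:-; bubbles=1
Tick 5: [PARSE:P4(v=1,ok=F), VALIDATE:-, TRANSFORM:P3(v=36,ok=T), EMIT:P2(v=0,ok=F)] out:P1(v=0); bubbles=1
Tick 6: [PARSE:P5(v=16,ok=F), VALIDATE:P4(v=1,ok=F), TRANSFORM:-, EMIT:P3(v=36,ok=T)] out:P2(v=0); bubbles=1
Tick 7: [PARSE:-, VALIDATE:P5(v=16,ok=F), TRANSFORM:P4(v=0,ok=F), EMIT:-] out:P3(v=36); bubbles=2
Tick 8: [PARSE:P6(v=14,ok=F), VALIDATE:-, TRANSFORM:P5(v=0,ok=F), EMIT:P4(v=0,ok=F)] out:-; bubbles=1
Tick 9: [PARSE:-, VALIDATE:P6(v=14,ok=T), TRANSFORM:-, EMIT:P5(v=0,ok=F)] out:P4(v=0); bubbles=2
Tick 10: [PARSE:-, VALIDATE:-, TRANSFORM:P6(v=56,ok=T), EMIT:-] out:P5(v=0); bubbles=3
Tick 11: [PARSE:-, VALIDATE:-, TRANSFORM:-, EMIT:P6(v=56,ok=T)] out:-; bubbles=3
Tick 12: [PARSE:-, VALIDATE:-, TRANSFORM:-, EMIT:-] out:P6(v=56); bubbles=4
Total bubble-slots: 24

Answer: 24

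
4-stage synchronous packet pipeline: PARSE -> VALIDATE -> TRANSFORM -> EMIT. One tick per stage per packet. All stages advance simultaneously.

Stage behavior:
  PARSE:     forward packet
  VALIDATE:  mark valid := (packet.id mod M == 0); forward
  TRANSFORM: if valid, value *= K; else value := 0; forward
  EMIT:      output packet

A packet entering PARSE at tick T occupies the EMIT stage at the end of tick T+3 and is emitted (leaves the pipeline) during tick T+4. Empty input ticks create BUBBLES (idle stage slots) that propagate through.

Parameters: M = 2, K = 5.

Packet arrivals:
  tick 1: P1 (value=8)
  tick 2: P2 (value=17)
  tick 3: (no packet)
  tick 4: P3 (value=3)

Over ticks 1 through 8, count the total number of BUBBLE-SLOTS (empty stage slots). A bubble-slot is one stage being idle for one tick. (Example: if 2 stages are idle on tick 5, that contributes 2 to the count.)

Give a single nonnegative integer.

Tick 1: [PARSE:P1(v=8,ok=F), VALIDATE:-, TRANSFORM:-, EMIT:-] out:-; bubbles=3
Tick 2: [PARSE:P2(v=17,ok=F), VALIDATE:P1(v=8,ok=F), TRANSFORM:-, EMIT:-] out:-; bubbles=2
Tick 3: [PARSE:-, VALIDATE:P2(v=17,ok=T), TRANSFORM:P1(v=0,ok=F), EMIT:-] out:-; bubbles=2
Tick 4: [PARSE:P3(v=3,ok=F), VALIDATE:-, TRANSFORM:P2(v=85,ok=T), EMIT:P1(v=0,ok=F)] out:-; bubbles=1
Tick 5: [PARSE:-, VALIDATE:P3(v=3,ok=F), TRANSFORM:-, EMIT:P2(v=85,ok=T)] out:P1(v=0); bubbles=2
Tick 6: [PARSE:-, VALIDATE:-, TRANSFORM:P3(v=0,ok=F), EMIT:-] out:P2(v=85); bubbles=3
Tick 7: [PARSE:-, VALIDATE:-, TRANSFORM:-, EMIT:P3(v=0,ok=F)] out:-; bubbles=3
Tick 8: [PARSE:-, VALIDATE:-, TRANSFORM:-, EMIT:-] out:P3(v=0); bubbles=4
Total bubble-slots: 20

Answer: 20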